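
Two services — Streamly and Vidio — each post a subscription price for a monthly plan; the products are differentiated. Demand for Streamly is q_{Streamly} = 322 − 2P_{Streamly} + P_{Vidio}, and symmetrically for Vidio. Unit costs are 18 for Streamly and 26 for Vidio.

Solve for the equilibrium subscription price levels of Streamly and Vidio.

120.4, 123.6

Streamly's profit: π = (P_{Streamly} − 18)(322 − 2P_{Streamly} + P_{Vidio}).
∂π/∂P_{Streamly} = 358 − 4P_{Streamly} + P_{Vidio} = 0 ⇒ P_{Streamly} = 89.5 + 0.25P_{Vidio}.
Similarly P_{Vidio} = 93.5 + 0.25P_{Streamly}.
Solving the two reaction functions simultaneously: (1 − (0.25)(0.25))P_{Streamly} = 89.5 + 0.25·93.5, so 0.9375P_{Streamly} = 112.875 and P_{Streamly} = 120.4.
Then P_{Vidio} = 93.5 + 0.25·120.4 = 123.6.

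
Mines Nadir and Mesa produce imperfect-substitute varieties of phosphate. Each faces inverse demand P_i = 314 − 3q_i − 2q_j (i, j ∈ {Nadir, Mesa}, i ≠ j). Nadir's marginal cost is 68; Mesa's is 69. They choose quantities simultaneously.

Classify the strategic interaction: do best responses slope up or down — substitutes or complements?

strategic substitutes

Mine Nadir's profit: π = q_{Nadir}(314 − 3q_{Nadir} − 2q_{Mesa}) − 68q_{Nadir}.
∂π/∂q_{Nadir} = 246 − 6q_{Nadir} − 2q_{Mesa} = 0 ⇒ q_{Nadir} = 41 − (1/3)q_{Mesa}.
The best-response slope dq_{Nadir}/dq_{Mesa} = −1/3 < 0: the reaction function is downward-sloping, so the choices are strategic substitutes.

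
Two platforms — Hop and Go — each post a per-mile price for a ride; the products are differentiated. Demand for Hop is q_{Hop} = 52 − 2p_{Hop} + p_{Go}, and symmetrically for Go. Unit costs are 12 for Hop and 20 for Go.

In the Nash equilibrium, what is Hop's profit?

414.72

Hop's profit: π = (p_{Hop} − 12)(52 − 2p_{Hop} + p_{Go}).
∂π/∂p_{Hop} = 76 − 4p_{Hop} + p_{Go} = 0 ⇒ p_{Hop} = 19 + 0.25p_{Go}.
Similarly p_{Go} = 23 + 0.25p_{Hop}.
Solving the two reaction functions simultaneously: (1 − (0.25)(0.25))p_{Hop} = 19 + 0.25·23, so 0.9375p_{Hop} = 24.75 and p_{Hop} = 26.4.
Then p_{Go} = 23 + 0.25·26.4 = 29.6.
q_{Hop} = 52 − 2·26.4 + 29.6 = 28.8.
Profit = (26.4 − 12)·28.8 = 414.72.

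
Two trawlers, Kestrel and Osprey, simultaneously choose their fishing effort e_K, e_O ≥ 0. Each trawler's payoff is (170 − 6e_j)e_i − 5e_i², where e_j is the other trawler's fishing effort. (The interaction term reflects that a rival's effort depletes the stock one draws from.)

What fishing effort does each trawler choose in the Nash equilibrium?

10.625

Kestrel's payoff is (170 − 6e_O)e_K − 5e_K².
∂π/∂e_K = 170 − 6e_O − 10e_K = 0, so e_K = 17 − 0.6e_O.
The game is symmetric, so in equilibrium e_O = e_K: the reaction function gives 1.6e_K = 17, hence e_K = 10.625.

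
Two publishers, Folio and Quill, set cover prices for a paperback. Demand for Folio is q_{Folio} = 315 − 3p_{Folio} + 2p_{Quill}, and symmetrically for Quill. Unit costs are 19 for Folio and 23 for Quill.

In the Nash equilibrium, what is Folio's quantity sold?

224.25

Folio's profit: π = (p_{Folio} − 19)(315 − 3p_{Folio} + 2p_{Quill}).
∂π/∂p_{Folio} = 372 − 6p_{Folio} + 2p_{Quill} = 0 ⇒ p_{Folio} = 62 + (1/3)p_{Quill}.
Similarly p_{Quill} = 64 + (1/3)p_{Folio}.
Solving the two reaction functions simultaneously: (1 − (1/3)(1/3))p_{Folio} = 62 + (1/3)·64, so (8/9)p_{Folio} = 250/3 and p_{Folio} = 93.75.
Then p_{Quill} = 64 + (1/3)·93.75 = 95.25.
q_{Folio} = 315 − 3·93.75 + 2·95.25 = 224.25.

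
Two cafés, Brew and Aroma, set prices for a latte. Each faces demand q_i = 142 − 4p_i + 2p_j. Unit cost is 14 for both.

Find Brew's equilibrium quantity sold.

76

Brew's profit: π = (p_{Brew} − 14)(142 − 4p_{Brew} + 2p_{Aroma}).
∂π/∂p_{Brew} = 198 − 8p_{Brew} + 2p_{Aroma} = 0 ⇒ p_{Brew} = 24.75 + 0.25p_{Aroma}.
Setting p_{Brew} = p_{Aroma} in the reaction function: p_{Brew} = 24.75 + 0.25p_{Brew}, so p_{Brew} = 24.75 / 0.75 = 33.
q_{Brew} = 142 − 4·33 + 2·33 = 76.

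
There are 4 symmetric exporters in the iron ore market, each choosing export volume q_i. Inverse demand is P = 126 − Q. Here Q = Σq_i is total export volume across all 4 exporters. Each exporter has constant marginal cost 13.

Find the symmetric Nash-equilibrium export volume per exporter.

22.6

A representative exporter's profit is π_i = q_i(126 − Q) − 13q_i, with Q = q_i + Σ_{j≠i} q_j.
First-order condition: 113 − 2q_i − Σ_{j≠i} q_j = 0.
With identical exporters, set every q_j = q: then 113 − 2q − 3q = 0, i.e. q = 113/5 = 22.6.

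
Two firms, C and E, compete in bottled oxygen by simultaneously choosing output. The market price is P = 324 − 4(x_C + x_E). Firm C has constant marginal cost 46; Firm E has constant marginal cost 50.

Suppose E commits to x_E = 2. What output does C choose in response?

33.75

Firm C's profit: π = x_C(324 − 4(x_C + x_E)) − 46x_C.
∂π/∂x_C = 278 − 8x_C − 4x_E = 0, so x_C = 34.75 − 0.5x_E.
At x_E = 2: x_C = 34.75 − 0.5·2 = 33.75.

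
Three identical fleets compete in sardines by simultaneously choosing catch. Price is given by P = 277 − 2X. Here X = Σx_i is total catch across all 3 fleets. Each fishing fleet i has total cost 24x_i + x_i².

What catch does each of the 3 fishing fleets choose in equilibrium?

25.3

A representative fishing fleet's profit is π_i = x_i(277 − 2X) − 24x_i − x_i², with X = x_i + Σ_{j≠i} x_j.
First-order condition: 253 − 6x_i − 2Σ_{j≠i} x_j = 0.
With identical fishing fleets, set every x_j = x: then 253 − 6x − 4x = 0, i.e. x = 253/10 = 25.3.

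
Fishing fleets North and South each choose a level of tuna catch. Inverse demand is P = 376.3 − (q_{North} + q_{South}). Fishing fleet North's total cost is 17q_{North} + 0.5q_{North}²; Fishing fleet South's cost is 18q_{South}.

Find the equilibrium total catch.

215.18

Fishing fleet North's profit: π = q_{North}(376.3 − (q_{North} + q_{South})) − 17q_{North} − 0.5q_{North}².
∂π/∂q_{North} = 359.3 − 3q_{North} − q_{South} = 0, so q_{North} = 3593/30 − (1/3)q_{South}.
For South: ∂π/∂q_{South} = 358.3 − 2q_{South} − q_{North} = 0 ⇒ q_{South} = 179.15 − 0.5q_{North}.
Solving the two reaction functions simultaneously: (1 − (−1/3)(−0.5))q_{North} = 3593/30 − (1/3)·179.15, so (5/6)q_{North} = 60.05 and q_{North} = 72.06.
Then q_{South} = 179.15 − 0.5·72.06 = 143.12.
Total catch: 72.06 + 143.12 = 215.18.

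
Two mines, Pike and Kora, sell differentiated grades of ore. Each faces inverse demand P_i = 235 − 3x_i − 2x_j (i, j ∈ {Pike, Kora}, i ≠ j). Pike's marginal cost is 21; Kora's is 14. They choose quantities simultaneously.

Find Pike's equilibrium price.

99.9375

Mine Pike's profit: π = x_{Pike}(235 − 3x_{Pike} − 2x_{Kora}) − 21x_{Pike}.
∂π/∂x_{Pike} = 214 − 6x_{Pike} − 2x_{Kora} = 0 ⇒ x_{Pike} = 107/3 − (1/3)x_{Kora}.
Similarly x_{Kora} = 221/6 − (1/3)x_{Pike}.
Solving the two reaction functions simultaneously: (1 − (−1/3)(−1/3))x_{Pike} = 107/3 − (1/3)·(221/6), so (8/9)x_{Pike} = 421/18 and x_{Pike} = 26.3125.
Then x_{Kora} = 221/6 − (1/3)·26.3125 = 28.0625.
P_{Pike} = 235 − 3·26.3125 − 2·28.0625 = 99.9375.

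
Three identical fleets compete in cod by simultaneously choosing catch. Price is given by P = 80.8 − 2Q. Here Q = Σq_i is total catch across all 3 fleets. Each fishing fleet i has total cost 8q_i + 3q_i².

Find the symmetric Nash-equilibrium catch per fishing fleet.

A representative fishing fleet's profit is π_i = q_i(80.8 − 2Q) − 8q_i − 3q_i², with Q = q_i + Σ_{j≠i} q_j.
First-order condition: 72.8 − 10q_i − 2Σ_{j≠i} q_j = 0.
Imposing symmetry (q_j = q for all j) turns Σ_{j≠i} q_j into 2q, so 72.8 = 14q and q = 5.2.

5.2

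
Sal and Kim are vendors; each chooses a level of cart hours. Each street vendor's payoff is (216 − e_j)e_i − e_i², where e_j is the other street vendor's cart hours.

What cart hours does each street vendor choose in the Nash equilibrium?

Sal's payoff is (216 − e_K)e_S − e_S².
∂π/∂e_S = 216 − e_K − 2e_S = 0, so e_S = 108 − 0.5e_K.
By symmetry e_K = e_S; substituting into the reaction function, 1.5e_S = 108 and e_S = 72.

72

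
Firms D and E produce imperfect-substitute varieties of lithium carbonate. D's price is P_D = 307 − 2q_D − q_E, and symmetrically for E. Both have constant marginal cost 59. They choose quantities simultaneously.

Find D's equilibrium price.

Firm D's profit: π = q_D(307 − 2q_D − q_E) − 59q_D.
∂π/∂q_D = 248 − 4q_D − q_E = 0 ⇒ q_D = 62 − 0.25q_E.
By symmetry q_E = q_D; substituting into the reaction function, 1.25q_D = 62 and q_D = 49.6.
P_D = 307 − 2·49.6 − 49.6 = 158.2.

158.2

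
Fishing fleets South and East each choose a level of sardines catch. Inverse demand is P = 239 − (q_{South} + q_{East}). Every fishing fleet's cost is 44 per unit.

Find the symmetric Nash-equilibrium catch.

Fishing fleet South's profit: π = q_{South}(239 − (q_{South} + q_{East})) − 44q_{South}.
∂π/∂q_{South} = 195 − 2q_{South} − q_{East} = 0, so q_{South} = 97.5 − 0.5q_{East}.
Setting q_{South} = q_{East} in the reaction function: q_{South} = 97.5 − 0.5q_{South}, so q_{South} = 97.5 / 1.5 = 65.

65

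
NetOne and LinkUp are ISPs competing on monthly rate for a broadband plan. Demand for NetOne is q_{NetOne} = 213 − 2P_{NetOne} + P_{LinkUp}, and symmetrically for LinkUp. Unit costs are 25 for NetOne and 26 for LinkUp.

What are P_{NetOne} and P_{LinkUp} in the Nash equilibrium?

NetOne's profit: π = (P_{NetOne} − 25)(213 − 2P_{NetOne} + P_{LinkUp}).
∂π/∂P_{NetOne} = 263 − 4P_{NetOne} + P_{LinkUp} = 0 ⇒ P_{NetOne} = 65.75 + 0.25P_{LinkUp}.
Similarly P_{LinkUp} = 66.25 + 0.25P_{NetOne}.
Solving the two reaction functions simultaneously: (1 − (0.25)(0.25))P_{NetOne} = 65.75 + 0.25·66.25, so 0.9375P_{NetOne} = 82.3125 and P_{NetOne} = 87.8.
Then P_{LinkUp} = 66.25 + 0.25·87.8 = 88.2.

87.8, 88.2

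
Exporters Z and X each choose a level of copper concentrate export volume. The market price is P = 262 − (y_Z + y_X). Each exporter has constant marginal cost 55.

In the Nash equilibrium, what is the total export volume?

Exporter Z's profit: π = y_Z(262 − (y_Z + y_X)) − 55y_Z.
∂π/∂y_Z = 207 − 2y_Z − y_X = 0, so y_Z = 103.5 − 0.5y_X.
The game is symmetric, so in equilibrium y_X = y_Z: the reaction function gives 1.5y_Z = 103.5, hence y_Z = 69.
Total export volume: 69 + 69 = 138.

138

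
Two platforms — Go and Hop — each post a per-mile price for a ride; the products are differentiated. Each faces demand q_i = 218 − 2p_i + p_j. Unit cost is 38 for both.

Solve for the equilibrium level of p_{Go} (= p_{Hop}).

98

Go's profit: π = (p_{Go} − 38)(218 − 2p_{Go} + p_{Hop}).
∂π/∂p_{Go} = 294 − 4p_{Go} + p_{Hop} = 0 ⇒ p_{Go} = 73.5 + 0.25p_{Hop}.
By symmetry p_{Hop} = p_{Go}; substituting into the reaction function, 0.75p_{Go} = 73.5 and p_{Go} = 98.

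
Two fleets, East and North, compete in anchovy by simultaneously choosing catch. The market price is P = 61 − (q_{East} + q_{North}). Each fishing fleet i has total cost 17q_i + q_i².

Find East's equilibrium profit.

154.88

Fishing fleet East's profit: π = q_{East}(61 − (q_{East} + q_{North})) − 17q_{East} − q_{East}².
∂π/∂q_{East} = 44 − 4q_{East} − q_{North} = 0, so q_{East} = 11 − 0.25q_{North}.
By symmetry q_{North} = q_{East}; substituting into the reaction function, 1.25q_{East} = 11 and q_{East} = 8.8.
Price P = 61 − 17.6 = 43.4.
East's profit: (43.4 − 17)·8.8 − (8.8)² = 154.88.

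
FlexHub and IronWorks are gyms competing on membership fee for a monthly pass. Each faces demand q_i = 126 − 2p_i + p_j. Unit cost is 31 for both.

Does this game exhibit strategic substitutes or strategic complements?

strategic complements

FlexHub's profit: π = (p_{FlexHub} − 31)(126 − 2p_{FlexHub} + p_{IronWorks}).
∂π/∂p_{FlexHub} = 188 − 4p_{FlexHub} + p_{IronWorks} = 0 ⇒ p_{FlexHub} = 47 + 0.25p_{IronWorks}.
The best-response slope dp_{FlexHub}/dp_{IronWorks} = 0.25 > 0: the reaction function is upward-sloping, so the choices are strategic complements.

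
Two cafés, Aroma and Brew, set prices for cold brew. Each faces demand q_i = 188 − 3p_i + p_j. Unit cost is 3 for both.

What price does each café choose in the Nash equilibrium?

Aroma's profit: π = (p_{Aroma} − 3)(188 − 3p_{Aroma} + p_{Brew}).
∂π/∂p_{Aroma} = 197 − 6p_{Aroma} + p_{Brew} = 0 ⇒ p_{Aroma} = 197/6 + (1/6)p_{Brew}.
The game is symmetric, so in equilibrium p_{Brew} = p_{Aroma}: the reaction function gives (5/6)p_{Aroma} = 197/6, hence p_{Aroma} = 39.4.

39.4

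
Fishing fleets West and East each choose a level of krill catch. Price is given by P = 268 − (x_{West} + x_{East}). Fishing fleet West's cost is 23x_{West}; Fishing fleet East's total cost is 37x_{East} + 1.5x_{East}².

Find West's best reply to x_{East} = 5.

120

Fishing fleet West's profit: π = x_{West}(268 − (x_{West} + x_{East})) − 23x_{West}.
∂π/∂x_{West} = 245 − 2x_{West} − x_{East} = 0, so x_{West} = 122.5 − 0.5x_{East}.
At x_{East} = 5: x_{West} = 122.5 − 0.5·5 = 120.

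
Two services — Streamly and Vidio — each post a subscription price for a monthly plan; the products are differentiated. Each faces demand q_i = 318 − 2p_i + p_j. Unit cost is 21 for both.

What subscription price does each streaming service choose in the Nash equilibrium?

Streamly's profit: π = (p_{Streamly} − 21)(318 − 2p_{Streamly} + p_{Vidio}).
∂π/∂p_{Streamly} = 360 − 4p_{Streamly} + p_{Vidio} = 0 ⇒ p_{Streamly} = 90 + 0.25p_{Vidio}.
Setting p_{Streamly} = p_{Vidio} in the reaction function: p_{Streamly} = 90 + 0.25p_{Streamly}, so p_{Streamly} = 90 / 0.75 = 120.

120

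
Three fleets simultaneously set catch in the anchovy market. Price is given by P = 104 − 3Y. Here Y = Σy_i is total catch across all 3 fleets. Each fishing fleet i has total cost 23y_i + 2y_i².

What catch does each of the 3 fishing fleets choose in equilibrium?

5.0625

A representative fishing fleet's profit is π_i = y_i(104 − 3Y) − 23y_i − 2y_i², with Y = y_i + Σ_{j≠i} y_j.
First-order condition: 81 − 10y_i − 3Σ_{j≠i} y_j = 0.
Imposing symmetry (y_j = y for all j) turns Σ_{j≠i} y_j into 2y, so 81 = 16y and y = 5.0625.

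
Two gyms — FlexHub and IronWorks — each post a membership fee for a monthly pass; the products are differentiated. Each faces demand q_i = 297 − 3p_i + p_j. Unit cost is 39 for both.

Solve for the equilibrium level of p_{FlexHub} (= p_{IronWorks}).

FlexHub's profit: π = (p_{FlexHub} − 39)(297 − 3p_{FlexHub} + p_{IronWorks}).
∂π/∂p_{FlexHub} = 414 − 6p_{FlexHub} + p_{IronWorks} = 0 ⇒ p_{FlexHub} = 69 + (1/6)p_{IronWorks}.
The game is symmetric, so in equilibrium p_{IronWorks} = p_{FlexHub}: the reaction function gives (5/6)p_{FlexHub} = 69, hence p_{FlexHub} = 82.8.

82.8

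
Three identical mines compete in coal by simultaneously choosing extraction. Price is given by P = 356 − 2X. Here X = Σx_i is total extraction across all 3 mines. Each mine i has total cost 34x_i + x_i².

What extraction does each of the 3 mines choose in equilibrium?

32.2

A representative mine's profit is π_i = x_i(356 − 2X) − 34x_i − x_i², with X = x_i + Σ_{j≠i} x_j.
First-order condition: 322 − 6x_i − 2Σ_{j≠i} x_j = 0.
With identical mines, set every x_j = x: then 322 − 6x − 4x = 0, i.e. x = 322/10 = 32.2.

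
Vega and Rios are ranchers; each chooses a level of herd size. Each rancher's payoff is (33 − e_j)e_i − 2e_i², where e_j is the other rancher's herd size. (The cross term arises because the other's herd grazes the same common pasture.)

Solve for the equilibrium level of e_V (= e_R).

6.6

Vega's payoff is (33 − e_R)e_V − 2e_V².
∂π/∂e_V = 33 − e_R − 4e_V = 0, so e_V = 8.25 − 0.25e_R.
The game is symmetric, so in equilibrium e_R = e_V: the reaction function gives 1.25e_V = 8.25, hence e_V = 6.6.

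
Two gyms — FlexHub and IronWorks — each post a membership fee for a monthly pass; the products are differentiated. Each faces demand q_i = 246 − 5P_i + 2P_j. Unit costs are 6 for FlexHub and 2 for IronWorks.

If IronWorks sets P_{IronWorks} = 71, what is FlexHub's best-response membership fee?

FlexHub's profit: π = (P_{FlexHub} − 6)(246 − 5P_{FlexHub} + 2P_{IronWorks}).
∂π/∂P_{FlexHub} = 276 − 10P_{FlexHub} + 2P_{IronWorks} = 0 ⇒ P_{FlexHub} = 27.6 + 0.2P_{IronWorks}.
At P_{IronWorks} = 71: P_{FlexHub} = 27.6 + 0.2·71 = 41.8.

41.8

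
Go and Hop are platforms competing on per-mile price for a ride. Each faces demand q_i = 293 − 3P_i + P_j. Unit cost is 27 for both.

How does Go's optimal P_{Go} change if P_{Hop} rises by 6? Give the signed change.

1

Go's profit: π = (P_{Go} − 27)(293 − 3P_{Go} + P_{Hop}).
∂π/∂P_{Go} = 374 − 6P_{Go} + P_{Hop} = 0 ⇒ P_{Go} = 187/3 + (1/6)P_{Hop}.
The reaction-function slope is 1/6, so a 6-unit rise in P_{Hop} moves P_{Go} by 1/6 × 6 = 1. Go's best response rises — the actions are strategic complements.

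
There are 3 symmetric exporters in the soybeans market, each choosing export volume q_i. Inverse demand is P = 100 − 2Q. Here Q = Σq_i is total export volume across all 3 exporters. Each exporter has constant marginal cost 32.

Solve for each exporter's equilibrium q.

A representative exporter's profit is π_i = q_i(100 − 2Q) − 32q_i, with Q = q_i + Σ_{j≠i} q_j.
First-order condition: 68 − 4q_i − 2Σ_{j≠i} q_j = 0.
With identical exporters, set every q_j = q: then 68 − 4q − 4q = 0, i.e. q = 68/8 = 8.5.

8.5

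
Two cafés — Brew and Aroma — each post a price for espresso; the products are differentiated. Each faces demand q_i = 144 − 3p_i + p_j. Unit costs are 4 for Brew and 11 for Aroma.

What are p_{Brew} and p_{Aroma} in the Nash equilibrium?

Brew's profit: π = (p_{Brew} − 4)(144 − 3p_{Brew} + p_{Aroma}).
∂π/∂p_{Brew} = 156 − 6p_{Brew} + p_{Aroma} = 0 ⇒ p_{Brew} = 26 + (1/6)p_{Aroma}.
Similarly p_{Aroma} = 29.5 + (1/6)p_{Brew}.
Substituting the second reaction function into the first: p_{Brew} = 26 + (1/6)(29.5 + (1/6)p_{Brew}), which gives (35/36)p_{Brew} = 371/12 ⇒ p_{Brew} = 31.8.
Then p_{Aroma} = 29.5 + (1/6)·31.8 = 34.8.

31.8, 34.8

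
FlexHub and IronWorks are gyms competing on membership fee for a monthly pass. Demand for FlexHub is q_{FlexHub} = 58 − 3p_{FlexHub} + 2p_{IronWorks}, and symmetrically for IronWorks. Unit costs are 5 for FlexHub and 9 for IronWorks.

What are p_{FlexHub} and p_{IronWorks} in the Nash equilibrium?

FlexHub's profit: π = (p_{FlexHub} − 5)(58 − 3p_{FlexHub} + 2p_{IronWorks}).
∂π/∂p_{FlexHub} = 73 − 6p_{FlexHub} + 2p_{IronWorks} = 0 ⇒ p_{FlexHub} = 73/6 + (1/3)p_{IronWorks}.
Similarly p_{IronWorks} = 85/6 + (1/3)p_{FlexHub}.
Plugging p_{IronWorks} into FlexHub's best response: p_{FlexHub} = 73/6 + (1/3)(85/6 + (1/3)p_{FlexHub}) ⇒ (8/9)p_{FlexHub} = 152/9, so p_{FlexHub} = 19.
Then p_{IronWorks} = 85/6 + (1/3)·19 = 20.5.

19, 20.5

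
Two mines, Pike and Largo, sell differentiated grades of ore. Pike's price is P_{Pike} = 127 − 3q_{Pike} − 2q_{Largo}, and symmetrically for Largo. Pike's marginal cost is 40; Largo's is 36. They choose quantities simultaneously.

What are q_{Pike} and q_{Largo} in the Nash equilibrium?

10.625, 11.625

Mine Pike's profit: π = q_{Pike}(127 − 3q_{Pike} − 2q_{Largo}) − 40q_{Pike}.
∂π/∂q_{Pike} = 87 − 6q_{Pike} − 2q_{Largo} = 0 ⇒ q_{Pike} = 14.5 − (1/3)q_{Largo}.
Similarly q_{Largo} = 91/6 − (1/3)q_{Pike}.
Solving the two reaction functions simultaneously: (1 − (−1/3)(−1/3))q_{Pike} = 14.5 − (1/3)·(91/6), so (8/9)q_{Pike} = 85/9 and q_{Pike} = 10.625.
Then q_{Largo} = 91/6 − (1/3)·10.625 = 11.625.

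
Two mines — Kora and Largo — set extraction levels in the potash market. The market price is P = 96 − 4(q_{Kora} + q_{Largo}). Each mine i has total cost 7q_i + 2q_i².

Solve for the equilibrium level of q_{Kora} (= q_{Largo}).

5.5625

Mine Kora's profit: π = q_{Kora}(96 − 4(q_{Kora} + q_{Largo})) − 7q_{Kora} − 2q_{Kora}².
∂π/∂q_{Kora} = 89 − 12q_{Kora} − 4q_{Largo} = 0, so q_{Kora} = 89/12 − (1/3)q_{Largo}.
By symmetry q_{Largo} = q_{Kora}; substituting into the reaction function, (4/3)q_{Kora} = 89/12 and q_{Kora} = 5.5625.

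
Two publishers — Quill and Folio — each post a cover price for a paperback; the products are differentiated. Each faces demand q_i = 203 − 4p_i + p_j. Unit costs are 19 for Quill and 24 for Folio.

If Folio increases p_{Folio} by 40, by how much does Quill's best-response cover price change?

Quill's profit: π = (p_{Quill} − 19)(203 − 4p_{Quill} + p_{Folio}).
∂π/∂p_{Quill} = 279 − 8p_{Quill} + p_{Folio} = 0 ⇒ p_{Quill} = 34.875 + 0.125p_{Folio}.
The reaction-function slope is 0.125, so a 40-unit rise in p_{Folio} moves p_{Quill} by 0.125 × 40 = 5. Quill's best response rises — the actions are strategic complements.

5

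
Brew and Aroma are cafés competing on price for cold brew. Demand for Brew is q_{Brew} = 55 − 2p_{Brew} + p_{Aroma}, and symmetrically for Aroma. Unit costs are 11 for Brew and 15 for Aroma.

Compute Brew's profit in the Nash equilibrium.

Brew's profit: π = (p_{Brew} − 11)(55 − 2p_{Brew} + p_{Aroma}).
∂π/∂p_{Brew} = 77 − 4p_{Brew} + p_{Aroma} = 0 ⇒ p_{Brew} = 19.25 + 0.25p_{Aroma}.
Similarly p_{Aroma} = 21.25 + 0.25p_{Brew}.
Plugging p_{Aroma} into Brew's best response: p_{Brew} = 19.25 + 0.25(21.25 + 0.25p_{Brew}) ⇒ 0.9375p_{Brew} = 24.5625, so p_{Brew} = 26.2.
Then p_{Aroma} = 21.25 + 0.25·26.2 = 27.8.
q_{Brew} = 55 − 2·26.2 + 27.8 = 30.4.
Profit = (26.2 − 11)·30.4 = 462.08.

462.08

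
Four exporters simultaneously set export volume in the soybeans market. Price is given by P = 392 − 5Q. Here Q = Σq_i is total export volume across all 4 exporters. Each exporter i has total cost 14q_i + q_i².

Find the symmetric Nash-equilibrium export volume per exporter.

A representative exporter's profit is π_i = q_i(392 − 5Q) − 14q_i − q_i², with Q = q_i + Σ_{j≠i} q_j.
First-order condition: 378 − 12q_i − 5Σ_{j≠i} q_j = 0.
Imposing symmetry (q_j = q for all j) turns Σ_{j≠i} q_j into 3q, so 378 = 27q and q = 14.

14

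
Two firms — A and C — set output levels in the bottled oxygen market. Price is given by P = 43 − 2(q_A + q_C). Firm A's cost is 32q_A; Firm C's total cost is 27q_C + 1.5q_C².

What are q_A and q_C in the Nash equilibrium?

Firm A's profit: π = q_A(43 − 2(q_A + q_C)) − 32q_A.
∂π/∂q_A = 11 − 4q_A − 2q_C = 0, so q_A = 2.75 − 0.5q_C.
For C: ∂π/∂q_C = 16 − 7q_C − 2q_A = 0 ⇒ q_C = 16/7 − (2/7)q_A.
Solving the two reaction functions simultaneously: (1 − (−0.5)(−2/7))q_A = 2.75 − 0.5·(16/7), so (6/7)q_A = 45/28 and q_A = 1.875.
Then q_C = 16/7 − (2/7)·1.875 = 1.75.

1.875, 1.75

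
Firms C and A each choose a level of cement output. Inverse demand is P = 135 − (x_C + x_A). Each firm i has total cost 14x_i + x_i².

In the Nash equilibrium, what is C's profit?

Firm C's profit: π = x_C(135 − (x_C + x_A)) − 14x_C − x_C².
∂π/∂x_C = 121 − 4x_C − x_A = 0, so x_C = 30.25 − 0.25x_A.
The game is symmetric, so in equilibrium x_A = x_C: the reaction function gives 1.25x_C = 30.25, hence x_C = 24.2.
Price P = 135 − 48.4 = 86.6.
C's profit: (86.6 − 14)·24.2 − (24.2)² = 1171.28.

1171.28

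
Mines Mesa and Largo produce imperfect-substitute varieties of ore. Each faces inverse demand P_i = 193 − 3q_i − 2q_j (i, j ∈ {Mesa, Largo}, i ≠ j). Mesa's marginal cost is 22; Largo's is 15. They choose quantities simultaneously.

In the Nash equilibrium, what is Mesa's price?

Mine Mesa's profit: π = q_{Mesa}(193 − 3q_{Mesa} − 2q_{Largo}) − 22q_{Mesa}.
∂π/∂q_{Mesa} = 171 − 6q_{Mesa} − 2q_{Largo} = 0 ⇒ q_{Mesa} = 28.5 − (1/3)q_{Largo}.
Similarly q_{Largo} = 89/3 − (1/3)q_{Mesa}.
Solving the two reaction functions simultaneously: (1 − (−1/3)(−1/3))q_{Mesa} = 28.5 − (1/3)·(89/3), so (8/9)q_{Mesa} = 335/18 and q_{Mesa} = 20.9375.
Then q_{Largo} = 89/3 − (1/3)·20.9375 = 22.6875.
P_{Mesa} = 193 − 3·20.9375 − 2·22.6875 = 84.8125.

84.8125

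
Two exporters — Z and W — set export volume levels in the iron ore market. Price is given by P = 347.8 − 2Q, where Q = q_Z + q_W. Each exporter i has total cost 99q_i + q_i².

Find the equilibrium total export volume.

Exporter Z's profit: π = q_Z(347.8 − 2(q_Z + q_W)) − 99q_Z − q_Z².
∂π/∂q_Z = 248.8 − 6q_Z − 2q_W = 0, so q_Z = 622/15 − (1/3)q_W.
By symmetry q_W = q_Z; substituting into the reaction function, (4/3)q_Z = 622/15 and q_Z = 31.1.
Total export volume: 31.1 + 31.1 = 62.2.

62.2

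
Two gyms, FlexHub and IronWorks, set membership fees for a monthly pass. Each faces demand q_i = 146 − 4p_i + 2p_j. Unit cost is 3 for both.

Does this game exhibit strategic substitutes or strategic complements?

FlexHub's profit: π = (p_{FlexHub} − 3)(146 − 4p_{FlexHub} + 2p_{IronWorks}).
∂π/∂p_{FlexHub} = 158 − 8p_{FlexHub} + 2p_{IronWorks} = 0 ⇒ p_{FlexHub} = 19.75 + 0.25p_{IronWorks}.
The best-response slope dp_{FlexHub}/dp_{IronWorks} = 0.25 > 0: the reaction function is upward-sloping, so the choices are strategic complements.

strategic complements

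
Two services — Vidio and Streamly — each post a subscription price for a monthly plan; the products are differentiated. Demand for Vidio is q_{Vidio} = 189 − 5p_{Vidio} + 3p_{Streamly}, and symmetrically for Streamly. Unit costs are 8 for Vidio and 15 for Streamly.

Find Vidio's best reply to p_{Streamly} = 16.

27.7

Vidio's profit: π = (p_{Vidio} − 8)(189 − 5p_{Vidio} + 3p_{Streamly}).
∂π/∂p_{Vidio} = 229 − 10p_{Vidio} + 3p_{Streamly} = 0 ⇒ p_{Vidio} = 22.9 + 0.3p_{Streamly}.
At p_{Streamly} = 16: p_{Vidio} = 22.9 + 0.3·16 = 27.7.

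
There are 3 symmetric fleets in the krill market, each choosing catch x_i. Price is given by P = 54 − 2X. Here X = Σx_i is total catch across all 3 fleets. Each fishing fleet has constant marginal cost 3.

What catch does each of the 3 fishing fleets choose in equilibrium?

6.375

A representative fishing fleet's profit is π_i = x_i(54 − 2X) − 3x_i, with X = x_i + Σ_{j≠i} x_j.
First-order condition: 51 − 4x_i − 2Σ_{j≠i} x_j = 0.
Imposing symmetry (x_j = x for all j) turns Σ_{j≠i} x_j into 2x, so 51 = 8x and x = 6.375.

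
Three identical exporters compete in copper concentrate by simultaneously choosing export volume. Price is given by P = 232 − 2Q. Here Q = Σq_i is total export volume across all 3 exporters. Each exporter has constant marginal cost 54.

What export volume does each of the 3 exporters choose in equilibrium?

22.25

A representative exporter's profit is π_i = q_i(232 − 2Q) − 54q_i, with Q = q_i + Σ_{j≠i} q_j.
First-order condition: 178 − 4q_i − 2Σ_{j≠i} q_j = 0.
With identical exporters, set every q_j = q: then 178 − 4q − 4q = 0, i.e. q = 178/8 = 22.25.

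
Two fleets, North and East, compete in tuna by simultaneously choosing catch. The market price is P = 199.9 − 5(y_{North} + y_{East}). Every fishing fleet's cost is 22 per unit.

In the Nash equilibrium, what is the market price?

Fishing fleet North's profit: π = y_{North}(199.9 − 5(y_{North} + y_{East})) − 22y_{North}.
∂π/∂y_{North} = 177.9 − 10y_{North} − 5y_{East} = 0, so y_{North} = 17.79 − 0.5y_{East}.
The game is symmetric, so in equilibrium y_{East} = y_{North}: the reaction function gives 1.5y_{North} = 17.79, hence y_{North} = 11.86.
Equilibrium price: P = 199.9 − 5·23.72 = 81.3.

81.3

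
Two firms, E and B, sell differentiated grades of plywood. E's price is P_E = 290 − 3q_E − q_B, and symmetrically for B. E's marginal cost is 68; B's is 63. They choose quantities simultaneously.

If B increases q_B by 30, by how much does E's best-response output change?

Firm E's profit: π = q_E(290 − 3q_E − q_B) − 68q_E.
∂π/∂q_E = 222 − 6q_E − q_B = 0 ⇒ q_E = 37 − (1/6)q_B.
The reaction-function slope is −1/6, so a 30-unit rise in q_B moves q_E by −1/6 × 30 = −5. E's best response falls — the actions are strategic substitutes.

-5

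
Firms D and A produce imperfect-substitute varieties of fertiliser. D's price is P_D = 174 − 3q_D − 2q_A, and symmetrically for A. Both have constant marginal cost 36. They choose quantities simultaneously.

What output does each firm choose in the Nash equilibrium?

Firm D's profit: π = q_D(174 − 3q_D − 2q_A) − 36q_D.
∂π/∂q_D = 138 − 6q_D − 2q_A = 0 ⇒ q_D = 23 − (1/3)q_A.
Setting q_D = q_A in the reaction function: q_D = 23 − (1/3)q_D, so q_D = 23 / (4/3) = 17.25.

17.25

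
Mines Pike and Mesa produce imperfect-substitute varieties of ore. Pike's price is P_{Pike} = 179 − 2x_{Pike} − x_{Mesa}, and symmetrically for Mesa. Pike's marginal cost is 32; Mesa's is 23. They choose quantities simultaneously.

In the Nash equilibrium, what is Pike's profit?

Mine Pike's profit: π = x_{Pike}(179 − 2x_{Pike} − x_{Mesa}) − 32x_{Pike}.
∂π/∂x_{Pike} = 147 − 4x_{Pike} − x_{Mesa} = 0 ⇒ x_{Pike} = 36.75 − 0.25x_{Mesa}.
Similarly x_{Mesa} = 39 − 0.25x_{Pike}.
Solving the two reaction functions simultaneously: (1 − (−0.25)(−0.25))x_{Pike} = 36.75 − 0.25·39, so 0.9375x_{Pike} = 27 and x_{Pike} = 28.8.
Then x_{Mesa} = 39 − 0.25·28.8 = 31.8.
P_{Pike} = 179 − 2·28.8 − 31.8 = 89.6.
Profit = (89.6 − 32)·28.8 = 1658.88.

1658.88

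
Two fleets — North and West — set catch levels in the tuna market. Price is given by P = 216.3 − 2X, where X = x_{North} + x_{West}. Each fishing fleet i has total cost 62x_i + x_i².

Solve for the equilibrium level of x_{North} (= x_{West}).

Fishing fleet North's profit: π = x_{North}(216.3 − 2(x_{North} + x_{West})) − 62x_{North} − x_{North}².
∂π/∂x_{North} = 154.3 − 6x_{North} − 2x_{West} = 0, so x_{North} = 1543/60 − (1/3)x_{West}.
Setting x_{North} = x_{West} in the reaction function: x_{North} = 1543/60 − (1/3)x_{North}, so x_{North} = (1543/60) / (4/3) = 19.2875.

19.2875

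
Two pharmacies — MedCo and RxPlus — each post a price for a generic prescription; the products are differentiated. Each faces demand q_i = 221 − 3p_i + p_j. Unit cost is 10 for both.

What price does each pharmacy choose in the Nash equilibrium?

50.2

MedCo's profit: π = (p_{MedCo} − 10)(221 − 3p_{MedCo} + p_{RxPlus}).
∂π/∂p_{MedCo} = 251 − 6p_{MedCo} + p_{RxPlus} = 0 ⇒ p_{MedCo} = 251/6 + (1/6)p_{RxPlus}.
By symmetry p_{RxPlus} = p_{MedCo}; substituting into the reaction function, (5/6)p_{MedCo} = 251/6 and p_{MedCo} = 50.2.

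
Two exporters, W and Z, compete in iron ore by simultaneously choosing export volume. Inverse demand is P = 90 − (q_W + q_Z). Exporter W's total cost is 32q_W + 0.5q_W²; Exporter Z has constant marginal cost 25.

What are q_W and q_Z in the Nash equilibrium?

Exporter W's profit: π = q_W(90 − (q_W + q_Z)) − 32q_W − 0.5q_W².
∂π/∂q_W = 58 − 3q_W − q_Z = 0, so q_W = 58/3 − (1/3)q_Z.
For Z: ∂π/∂q_Z = 65 − 2q_Z − q_W = 0 ⇒ q_Z = 32.5 − 0.5q_W.
Solving the two reaction functions simultaneously: (1 − (−1/3)(−0.5))q_W = 58/3 − (1/3)·32.5, so (5/6)q_W = 8.5 and q_W = 10.2.
Then q_Z = 32.5 − 0.5·10.2 = 27.4.

10.2, 27.4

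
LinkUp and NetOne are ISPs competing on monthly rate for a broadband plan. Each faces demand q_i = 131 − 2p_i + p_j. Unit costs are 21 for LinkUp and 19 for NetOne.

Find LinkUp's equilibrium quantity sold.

LinkUp's profit: π = (p_{LinkUp} − 21)(131 − 2p_{LinkUp} + p_{NetOne}).
∂π/∂p_{LinkUp} = 173 − 4p_{LinkUp} + p_{NetOne} = 0 ⇒ p_{LinkUp} = 43.25 + 0.25p_{NetOne}.
Similarly p_{NetOne} = 42.25 + 0.25p_{LinkUp}.
Plugging p_{NetOne} into LinkUp's best response: p_{LinkUp} = 43.25 + 0.25(42.25 + 0.25p_{LinkUp}) ⇒ 0.9375p_{LinkUp} = 53.8125, so p_{LinkUp} = 57.4.
Then p_{NetOne} = 42.25 + 0.25·57.4 = 56.6.
q_{LinkUp} = 131 − 2·57.4 + 56.6 = 72.8.

72.8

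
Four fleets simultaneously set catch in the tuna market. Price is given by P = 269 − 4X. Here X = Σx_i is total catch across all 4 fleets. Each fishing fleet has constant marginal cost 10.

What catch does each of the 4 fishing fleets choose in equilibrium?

A representative fishing fleet's profit is π_i = x_i(269 − 4X) − 10x_i, with X = x_i + Σ_{j≠i} x_j.
First-order condition: 259 − 8x_i − 4Σ_{j≠i} x_j = 0.
Imposing symmetry (x_j = x for all j) turns Σ_{j≠i} x_j into 3x, so 259 = 20x and x = 12.95.

12.95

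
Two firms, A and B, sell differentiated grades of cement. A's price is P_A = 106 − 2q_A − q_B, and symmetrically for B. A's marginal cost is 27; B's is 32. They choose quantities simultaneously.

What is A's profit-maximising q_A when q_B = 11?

Firm A's profit: π = q_A(106 − 2q_A − q_B) − 27q_A.
∂π/∂q_A = 79 − 4q_A − q_B = 0 ⇒ q_A = 19.75 − 0.25q_B.
At q_B = 11: q_A = 19.75 − 0.25·11 = 17.

17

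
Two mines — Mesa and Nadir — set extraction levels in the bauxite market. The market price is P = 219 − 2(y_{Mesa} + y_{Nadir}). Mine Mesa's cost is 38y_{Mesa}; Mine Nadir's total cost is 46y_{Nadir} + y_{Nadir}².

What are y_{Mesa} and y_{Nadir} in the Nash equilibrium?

Mine Mesa's profit: π = y_{Mesa}(219 − 2(y_{Mesa} + y_{Nadir})) − 38y_{Mesa}.
∂π/∂y_{Mesa} = 181 − 4y_{Mesa} − 2y_{Nadir} = 0, so y_{Mesa} = 45.25 − 0.5y_{Nadir}.
For Nadir: ∂π/∂y_{Nadir} = 173 − 6y_{Nadir} − 2y_{Mesa} = 0 ⇒ y_{Nadir} = 173/6 − (1/3)y_{Mesa}.
Plugging y_{Nadir} into Mesa's best response: y_{Mesa} = 45.25 − 0.5(173/6 − (1/3)y_{Mesa}) ⇒ (5/6)y_{Mesa} = 185/6, so y_{Mesa} = 37.
Then y_{Nadir} = 173/6 − (1/3)·37 = 16.5.

37, 16.5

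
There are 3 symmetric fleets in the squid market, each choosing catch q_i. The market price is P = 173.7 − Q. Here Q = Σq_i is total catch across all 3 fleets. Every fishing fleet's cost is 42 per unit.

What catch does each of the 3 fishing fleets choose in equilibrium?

32.925

A representative fishing fleet's profit is π_i = q_i(173.7 − Q) − 42q_i, with Q = q_i + Σ_{j≠i} q_j.
First-order condition: 131.7 − 2q_i − Σ_{j≠i} q_j = 0.
Imposing symmetry (q_j = q for all j) turns Σ_{j≠i} q_j into 2q, so 131.7 = 4q and q = 32.925.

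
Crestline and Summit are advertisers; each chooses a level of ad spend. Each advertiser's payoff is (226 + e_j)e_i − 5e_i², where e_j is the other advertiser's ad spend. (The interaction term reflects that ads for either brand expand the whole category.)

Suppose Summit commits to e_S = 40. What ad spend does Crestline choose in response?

Crestline's payoff is (226 + e_S)e_C − 5e_C².
∂π/∂e_C = 226 + e_S − 10e_C = 0, so e_C = 22.6 + 0.1e_S.
At e_S = 40: e_C = 22.6 + 0.1·40 = 26.6.

26.6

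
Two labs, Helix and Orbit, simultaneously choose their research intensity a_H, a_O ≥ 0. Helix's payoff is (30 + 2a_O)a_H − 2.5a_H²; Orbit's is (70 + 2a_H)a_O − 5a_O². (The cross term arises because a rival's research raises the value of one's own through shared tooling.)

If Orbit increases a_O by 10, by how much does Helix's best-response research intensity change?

4

Expanding Helix's payoff: 30a_H + 2a_Oa_H − 2.5a_H².
∂π/∂a_H = 30 + 2a_O − 5a_H = 0, so a_H = 6 + 0.4a_O.
The reaction-function slope is 0.4, so a 10-unit rise in a_O moves a_H by 0.4 × 10 = 4. Helix's best response rises — the actions are strategic complements.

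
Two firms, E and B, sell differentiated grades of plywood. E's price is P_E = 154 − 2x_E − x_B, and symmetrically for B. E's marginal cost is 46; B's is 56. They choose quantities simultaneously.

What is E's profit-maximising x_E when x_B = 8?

25

Firm E's profit: π = x_E(154 − 2x_E − x_B) − 46x_E.
∂π/∂x_E = 108 − 4x_E − x_B = 0 ⇒ x_E = 27 − 0.25x_B.
At x_B = 8: x_E = 27 − 0.25·8 = 25.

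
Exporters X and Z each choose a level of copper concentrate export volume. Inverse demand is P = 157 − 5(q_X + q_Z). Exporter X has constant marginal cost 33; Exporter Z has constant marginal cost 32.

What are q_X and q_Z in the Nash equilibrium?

Exporter X's profit: π = q_X(157 − 5(q_X + q_Z)) − 33q_X.
∂π/∂q_X = 124 − 10q_X − 5q_Z = 0, so q_X = 12.4 − 0.5q_Z.
By the same steps for Z: q_Z = 12.5 − 0.5q_X.
Plugging q_Z into X's best response: q_X = 12.4 − 0.5(12.5 − 0.5q_X) ⇒ 0.75q_X = 6.15, so q_X = 8.2.
Then q_Z = 12.5 − 0.5·8.2 = 8.4.

8.2, 8.4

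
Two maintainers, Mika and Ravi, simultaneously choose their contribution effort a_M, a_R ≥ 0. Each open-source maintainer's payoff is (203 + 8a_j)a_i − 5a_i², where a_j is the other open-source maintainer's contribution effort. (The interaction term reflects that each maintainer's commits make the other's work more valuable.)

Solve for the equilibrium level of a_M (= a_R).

Mika's payoff is (203 + 8a_R)a_M − 5a_M².
∂π/∂a_M = 203 + 8a_R − 10a_M = 0, so a_M = 20.3 + 0.8a_R.
Setting a_M = a_R in the reaction function: a_M = 20.3 + 0.8a_M, so a_M = 20.3 / 0.2 = 101.5.

101.5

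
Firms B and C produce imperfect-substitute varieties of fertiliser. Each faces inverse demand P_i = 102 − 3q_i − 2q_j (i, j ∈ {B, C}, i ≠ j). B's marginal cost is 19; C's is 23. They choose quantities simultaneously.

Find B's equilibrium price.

50.875

Firm B's profit: π = q_B(102 − 3q_B − 2q_C) − 19q_B.
∂π/∂q_B = 83 − 6q_B − 2q_C = 0 ⇒ q_B = 83/6 − (1/3)q_C.
Similarly q_C = 79/6 − (1/3)q_B.
Substituting the second reaction function into the first: q_B = 83/6 − (1/3)(79/6 − (1/3)q_B), which gives (8/9)q_B = 85/9 ⇒ q_B = 10.625.
Then q_C = 79/6 − (1/3)·10.625 = 9.625.
P_B = 102 − 3·10.625 − 2·9.625 = 50.875.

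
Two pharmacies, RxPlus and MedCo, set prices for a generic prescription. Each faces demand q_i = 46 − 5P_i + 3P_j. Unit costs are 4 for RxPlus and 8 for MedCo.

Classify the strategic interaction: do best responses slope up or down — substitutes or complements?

strategic complements

RxPlus's profit: π = (P_{RxPlus} − 4)(46 − 5P_{RxPlus} + 3P_{MedCo}).
∂π/∂P_{RxPlus} = 66 − 10P_{RxPlus} + 3P_{MedCo} = 0 ⇒ P_{RxPlus} = 6.6 + 0.3P_{MedCo}.
The best-response slope dP_{RxPlus}/dP_{MedCo} = 0.3 > 0: the reaction function is upward-sloping, so the choices are strategic complements.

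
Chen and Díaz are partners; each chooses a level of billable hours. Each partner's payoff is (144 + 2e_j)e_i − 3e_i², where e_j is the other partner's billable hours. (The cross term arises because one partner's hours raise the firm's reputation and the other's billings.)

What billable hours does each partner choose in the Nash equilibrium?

36

Chen's payoff is (144 + 2e_D)e_C − 3e_C².
∂π/∂e_C = 144 + 2e_D − 6e_C = 0, so e_C = 24 + (1/3)e_D.
Setting e_C = e_D in the reaction function: e_C = 24 + (1/3)e_C, so e_C = 24 / (2/3) = 36.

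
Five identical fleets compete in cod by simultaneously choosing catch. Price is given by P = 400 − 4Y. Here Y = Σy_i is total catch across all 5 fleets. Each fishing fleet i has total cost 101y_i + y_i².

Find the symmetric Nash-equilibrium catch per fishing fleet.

A representative fishing fleet's profit is π_i = y_i(400 − 4Y) − 101y_i − y_i², with Y = y_i + Σ_{j≠i} y_j.
First-order condition: 299 − 10y_i − 4Σ_{j≠i} y_j = 0.
In a symmetric equilibrium every fishing fleet chooses the same y, so Σ_{j≠i} y_j = 4y. The condition becomes 299 − 26y = 0, giving y = 299/26 = 11.5.

11.5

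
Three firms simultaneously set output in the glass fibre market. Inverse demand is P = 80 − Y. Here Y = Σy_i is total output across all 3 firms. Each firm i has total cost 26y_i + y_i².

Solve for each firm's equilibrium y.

9

A representative firm's profit is π_i = y_i(80 − Y) − 26y_i − y_i², with Y = y_i + Σ_{j≠i} y_j.
First-order condition: 54 − 4y_i − Σ_{j≠i} y_j = 0.
In a symmetric equilibrium every firm chooses the same y, so Σ_{j≠i} y_j = 2y. The condition becomes 54 − 6y = 0, giving y = 54/6 = 9.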